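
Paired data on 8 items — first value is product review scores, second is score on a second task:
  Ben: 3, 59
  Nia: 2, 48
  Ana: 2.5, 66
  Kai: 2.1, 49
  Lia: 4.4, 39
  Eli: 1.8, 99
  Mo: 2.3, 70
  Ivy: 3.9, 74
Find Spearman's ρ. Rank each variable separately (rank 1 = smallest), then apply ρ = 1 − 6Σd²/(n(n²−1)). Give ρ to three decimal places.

Ranks of variable 1: 6, 2, 5, 3, 8, 1, 4, 7
Ranks of variable 2: 4, 2, 5, 3, 1, 8, 6, 7
d = r₁ − r₂: 2, 0, 0, 0, 7, -7, -2, 0
d²: 4, 0, 0, 0, 49, 49, 4, 0; Σd² = 106
ρ = 1 − 6·106/(8·63) = 1 − 636/504 = -0.262

-0.262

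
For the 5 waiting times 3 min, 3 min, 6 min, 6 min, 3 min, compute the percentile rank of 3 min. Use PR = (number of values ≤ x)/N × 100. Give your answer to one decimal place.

60.0

N = 5.
Strictly below 3: 0. Equal to 3: 3.
PR = 3/5 × 100 = 60.0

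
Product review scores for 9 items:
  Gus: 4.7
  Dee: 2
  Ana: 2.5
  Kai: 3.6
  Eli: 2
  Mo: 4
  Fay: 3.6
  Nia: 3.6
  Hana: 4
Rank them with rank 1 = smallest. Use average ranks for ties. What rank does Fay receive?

Sorted (ascending): 2, 2, 2.5, 3.6, 3.6, 3.6, 4, 4, 4.7
The 2 values of 2 occupy positions 1–2 → average rank (1+2)/2 = 1.5.
The 3 values of 3.6 occupy positions 4–6 → average rank 5.
The 2 values of 4 occupy positions 7–8 → average rank (7+8)/2 = 7.5.
Fay has value 3.6 → rank 5.

5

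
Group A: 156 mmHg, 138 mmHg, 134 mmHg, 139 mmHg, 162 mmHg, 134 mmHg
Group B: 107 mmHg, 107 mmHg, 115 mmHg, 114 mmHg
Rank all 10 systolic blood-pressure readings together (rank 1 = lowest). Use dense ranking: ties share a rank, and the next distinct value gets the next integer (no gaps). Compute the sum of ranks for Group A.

34

Sorted (ascending): 107, 107, 114, 115, 134, 134, 138, 139, 156, 162
The 2 values of 107 share dense rank 1.
The 2 values of 134 share dense rank 4.
Remaining distinct values take the next consecutive integers.
Group A values → pooled ranks: 156→7, 138→5, 134→4, 139→6, 162→8, 134→4
Rank sum = 7 + 5 + 4 + 6 + 8 + 4 = 34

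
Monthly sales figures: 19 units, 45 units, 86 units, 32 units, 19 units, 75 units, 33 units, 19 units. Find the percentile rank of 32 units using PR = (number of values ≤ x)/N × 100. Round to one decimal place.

N = 8.
Strictly below 32: 3. Equal to 32: 1.
PR = 4/8 × 100 = 50.0

50.0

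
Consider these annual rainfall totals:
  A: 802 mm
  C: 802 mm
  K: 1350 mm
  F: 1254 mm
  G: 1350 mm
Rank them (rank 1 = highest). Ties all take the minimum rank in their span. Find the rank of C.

4

Sorted (descending): 1350, 1350, 1254, 802, 802
The 2 values of 1350 occupy positions 1–2 → each gets rank 1.
The 2 values of 802 occupy positions 4–5 → each gets rank 4.
C has value 802 mm → rank 4.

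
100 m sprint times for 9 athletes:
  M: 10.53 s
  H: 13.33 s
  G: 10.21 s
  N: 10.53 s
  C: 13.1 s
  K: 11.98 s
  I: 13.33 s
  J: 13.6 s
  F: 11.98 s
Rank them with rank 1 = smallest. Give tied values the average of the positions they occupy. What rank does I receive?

Sorted (ascending): 10.21, 10.53, 10.53, 11.98, 11.98, 13.1, 13.33, 13.33, 13.6
The 2 values of 10.53 occupy positions 2–3 → average rank (2+3)/2 = 2.5.
The 2 values of 11.98 occupy positions 4–5 → average rank (4+5)/2 = 4.5.
The 2 values of 13.33 occupy positions 7–8 → average rank (7+8)/2 = 7.5.
I has value 13.33 s → rank 7.5.

7.5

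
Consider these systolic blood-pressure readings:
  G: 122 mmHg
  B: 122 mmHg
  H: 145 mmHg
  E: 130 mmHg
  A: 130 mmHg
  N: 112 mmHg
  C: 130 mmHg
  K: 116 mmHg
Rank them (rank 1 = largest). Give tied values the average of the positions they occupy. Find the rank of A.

3

Sorted (descending): 145, 130, 130, 130, 122, 122, 116, 112
The 3 values of 130 occupy positions 2–4 → average rank 3.
The 2 values of 122 occupy positions 5–6 → average rank (5+6)/2 = 5.5.
A has value 130 mmHg → rank 3.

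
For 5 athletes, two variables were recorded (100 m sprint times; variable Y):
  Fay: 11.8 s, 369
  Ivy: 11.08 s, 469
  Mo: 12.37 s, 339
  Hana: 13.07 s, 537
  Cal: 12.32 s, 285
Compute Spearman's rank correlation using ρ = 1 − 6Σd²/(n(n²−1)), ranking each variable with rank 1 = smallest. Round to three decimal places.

Ranks of variable 1: 2, 1, 4, 5, 3
Ranks of variable 2: 3, 4, 2, 5, 1
d = r₁ − r₂: -1, -3, 2, 0, 2
d²: 1, 9, 4, 0, 4; Σd² = 18
ρ = 1 − 6·18/(5·24) = 1 − 108/120 = 0.100

0.100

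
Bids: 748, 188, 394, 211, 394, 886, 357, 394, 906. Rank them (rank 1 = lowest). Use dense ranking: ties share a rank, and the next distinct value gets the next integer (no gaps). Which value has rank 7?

Sorted (ascending): 188, 211, 357, 394, 394, 394, 748, 886, 906
The 3 values of 394 share dense rank 4.
Remaining distinct values take the next consecutive integers.
Rank 7 → value 906.

906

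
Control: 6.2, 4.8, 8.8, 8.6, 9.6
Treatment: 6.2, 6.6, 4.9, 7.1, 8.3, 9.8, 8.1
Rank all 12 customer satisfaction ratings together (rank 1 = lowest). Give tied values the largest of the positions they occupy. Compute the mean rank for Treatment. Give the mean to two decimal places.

Sorted (ascending): 4.8, 4.9, 6.2, 6.2, 6.6, 7.1, 8.1, 8.3, 8.6, 8.8, 9.6, 9.8
The 2 values of 6.2 occupy positions 3–4 → each gets rank 4.
Treatment values → pooled ranks: 6.2→4, 6.6→5, 4.9→2, 7.1→6, 8.3→8, 9.8→12, 8.1→7
Mean rank = (4 + 5 + 2 + 6 + 8 + 12 + 7) / 7 = 6.29

6.29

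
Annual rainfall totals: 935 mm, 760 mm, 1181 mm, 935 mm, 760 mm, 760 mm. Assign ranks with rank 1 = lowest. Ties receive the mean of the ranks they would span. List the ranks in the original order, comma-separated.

4.5, 2, 6, 4.5, 2, 2

Sorted (ascending): 760, 760, 760, 935, 935, 1181
The 3 values of 760 occupy positions 1–3 → average rank 2.
The 2 values of 935 occupy positions 4–5 → average rank (4+5)/2 = 4.5.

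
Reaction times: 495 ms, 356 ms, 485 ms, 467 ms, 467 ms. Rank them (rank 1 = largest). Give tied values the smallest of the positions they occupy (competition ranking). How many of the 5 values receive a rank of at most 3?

4

Sorted (descending): 495, 485, 467, 467, 356
The 2 values of 467 occupy positions 3–4 → each gets rank 3.
Ranks ≤ 3: {1, 2, 3, 3} → 4 values.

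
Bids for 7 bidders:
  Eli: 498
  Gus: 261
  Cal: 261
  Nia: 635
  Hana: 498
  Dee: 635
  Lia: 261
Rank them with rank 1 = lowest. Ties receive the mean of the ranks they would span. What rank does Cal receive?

Sorted (ascending): 261, 261, 261, 498, 498, 635, 635
The 3 values of 261 occupy positions 1–3 → average rank 2.
The 2 values of 498 occupy positions 4–5 → average rank (4+5)/2 = 4.5.
The 2 values of 635 occupy positions 6–7 → average rank (6+7)/2 = 6.5.
Cal has value 261 → rank 2.

2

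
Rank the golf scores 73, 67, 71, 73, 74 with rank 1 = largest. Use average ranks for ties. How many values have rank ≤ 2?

1

Sorted (descending): 74, 73, 73, 71, 67
The 2 values of 73 occupy positions 2–3 → average rank (2+3)/2 = 2.5.
Ranks ≤ 2: {1} → 1 value.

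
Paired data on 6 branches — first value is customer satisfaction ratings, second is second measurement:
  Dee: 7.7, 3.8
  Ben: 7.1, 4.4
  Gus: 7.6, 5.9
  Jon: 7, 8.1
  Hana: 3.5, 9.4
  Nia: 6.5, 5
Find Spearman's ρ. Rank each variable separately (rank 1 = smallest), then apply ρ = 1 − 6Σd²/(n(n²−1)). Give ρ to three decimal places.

Ranks of variable 1: 6, 4, 5, 3, 1, 2
Ranks of variable 2: 1, 2, 4, 5, 6, 3
d = r₁ − r₂: 5, 2, 1, -2, -5, -1
d²: 25, 4, 1, 4, 25, 1; Σd² = 60
ρ = 1 − 6·60/(6·35) = 1 − 360/210 = -0.714

-0.714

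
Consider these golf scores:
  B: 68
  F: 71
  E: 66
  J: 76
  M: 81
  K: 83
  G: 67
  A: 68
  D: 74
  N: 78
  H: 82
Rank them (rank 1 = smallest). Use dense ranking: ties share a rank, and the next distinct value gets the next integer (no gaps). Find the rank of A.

Sorted (ascending): 66, 67, 68, 68, 71, 74, 76, 78, 81, 82, 83
The 2 values of 68 share dense rank 3.
Remaining distinct values take the next consecutive integers.
A has value 68 → rank 3.

3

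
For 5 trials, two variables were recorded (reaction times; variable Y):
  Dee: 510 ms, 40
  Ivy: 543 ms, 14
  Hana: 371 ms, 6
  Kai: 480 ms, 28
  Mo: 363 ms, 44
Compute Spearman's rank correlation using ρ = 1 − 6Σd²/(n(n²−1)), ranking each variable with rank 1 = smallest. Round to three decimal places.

-0.300

Ranks of variable 1: 4, 5, 2, 3, 1
Ranks of variable 2: 4, 2, 1, 3, 5
d = r₁ − r₂: 0, 3, 1, 0, -4
d²: 0, 9, 1, 0, 16; Σd² = 26
ρ = 1 − 6·26/(5·24) = 1 − 156/120 = -0.300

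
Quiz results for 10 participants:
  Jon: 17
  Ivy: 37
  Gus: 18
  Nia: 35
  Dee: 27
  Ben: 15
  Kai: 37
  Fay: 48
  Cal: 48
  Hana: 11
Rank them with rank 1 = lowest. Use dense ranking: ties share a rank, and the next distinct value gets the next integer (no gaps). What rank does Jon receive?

3

Sorted (ascending): 11, 15, 17, 18, 27, 35, 37, 37, 48, 48
The 2 values of 37 share dense rank 7.
The 2 values of 48 share dense rank 8.
Remaining distinct values take the next consecutive integers.
Jon has value 17 → rank 3.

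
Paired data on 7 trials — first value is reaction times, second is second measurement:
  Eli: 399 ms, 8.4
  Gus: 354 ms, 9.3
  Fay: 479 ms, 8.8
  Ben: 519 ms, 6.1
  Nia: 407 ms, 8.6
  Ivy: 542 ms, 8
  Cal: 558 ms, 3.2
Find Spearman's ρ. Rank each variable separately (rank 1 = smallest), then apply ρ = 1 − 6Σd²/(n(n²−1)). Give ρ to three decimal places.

Ranks of variable 1: 2, 1, 4, 5, 3, 6, 7
Ranks of variable 2: 4, 7, 6, 2, 5, 3, 1
d = r₁ − r₂: -2, -6, -2, 3, -2, 3, 6
d²: 4, 36, 4, 9, 4, 9, 36; Σd² = 102
ρ = 1 − 6·102/(7·48) = 1 − 612/336 = -0.821

-0.821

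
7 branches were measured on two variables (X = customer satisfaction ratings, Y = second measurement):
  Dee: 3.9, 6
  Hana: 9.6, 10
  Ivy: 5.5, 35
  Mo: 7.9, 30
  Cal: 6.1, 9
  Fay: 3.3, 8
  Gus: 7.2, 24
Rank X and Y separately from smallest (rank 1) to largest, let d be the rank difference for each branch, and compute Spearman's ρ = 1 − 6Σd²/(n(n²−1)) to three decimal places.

0.500

Ranks of variable 1: 2, 7, 3, 6, 4, 1, 5
Ranks of variable 2: 1, 4, 7, 6, 3, 2, 5
d = r₁ − r₂: 1, 3, -4, 0, 1, -1, 0
d²: 1, 9, 16, 0, 1, 1, 0; Σd² = 28
ρ = 1 − 6·28/(7·48) = 1 − 168/336 = 0.500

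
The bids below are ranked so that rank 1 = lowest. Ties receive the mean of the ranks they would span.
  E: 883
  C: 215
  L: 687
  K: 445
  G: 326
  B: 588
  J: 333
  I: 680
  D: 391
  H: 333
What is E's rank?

Sorted (ascending): 215, 326, 333, 333, 391, 445, 588, 680, 687, 883
The 2 values of 333 occupy positions 3–4 → average rank (3+4)/2 = 3.5.
E has value 883 → rank 10.

10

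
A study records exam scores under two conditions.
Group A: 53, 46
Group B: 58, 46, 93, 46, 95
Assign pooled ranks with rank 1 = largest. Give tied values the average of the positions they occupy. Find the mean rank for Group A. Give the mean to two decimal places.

5.00

Sorted (descending): 95, 93, 58, 53, 46, 46, 46
The 3 values of 46 occupy positions 5–7 → average rank 6.
Group A values → pooled ranks: 53→4, 46→6
Mean rank = (4 + 6) / 2 = 5.00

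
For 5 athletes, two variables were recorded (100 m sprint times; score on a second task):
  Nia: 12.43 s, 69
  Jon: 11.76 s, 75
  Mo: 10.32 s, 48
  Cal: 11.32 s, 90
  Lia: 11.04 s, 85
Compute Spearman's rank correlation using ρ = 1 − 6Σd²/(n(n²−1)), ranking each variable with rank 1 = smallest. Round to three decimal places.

0.100

Ranks of variable 1: 5, 4, 1, 3, 2
Ranks of variable 2: 2, 3, 1, 5, 4
d = r₁ − r₂: 3, 1, 0, -2, -2
d²: 9, 1, 0, 4, 4; Σd² = 18
ρ = 1 − 6·18/(5·24) = 1 − 108/120 = 0.100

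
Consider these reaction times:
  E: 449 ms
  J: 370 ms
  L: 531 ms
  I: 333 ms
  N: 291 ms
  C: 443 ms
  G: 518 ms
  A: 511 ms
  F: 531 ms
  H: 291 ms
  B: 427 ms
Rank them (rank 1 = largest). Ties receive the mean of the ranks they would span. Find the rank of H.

10.5

Sorted (descending): 531, 531, 518, 511, 449, 443, 427, 370, 333, 291, 291
The 2 values of 531 occupy positions 1–2 → average rank (1+2)/2 = 1.5.
The 2 values of 291 occupy positions 10–11 → average rank (10+11)/2 = 10.5.
H has value 291 ms → rank 10.5.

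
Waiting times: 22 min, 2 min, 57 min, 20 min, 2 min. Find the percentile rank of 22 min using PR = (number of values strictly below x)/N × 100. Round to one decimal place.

N = 5.
Strictly below 22: 3. Equal to 22: 1.
PR = 3/5 × 100 = 60.0

60.0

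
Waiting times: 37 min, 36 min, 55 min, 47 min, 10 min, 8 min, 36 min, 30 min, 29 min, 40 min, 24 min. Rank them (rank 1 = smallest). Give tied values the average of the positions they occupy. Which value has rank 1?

8

Sorted (ascending): 8, 10, 24, 29, 30, 36, 36, 37, 40, 47, 55
The 2 values of 36 occupy positions 6–7 → average rank (6+7)/2 = 6.5.
Rank 1 → value 8.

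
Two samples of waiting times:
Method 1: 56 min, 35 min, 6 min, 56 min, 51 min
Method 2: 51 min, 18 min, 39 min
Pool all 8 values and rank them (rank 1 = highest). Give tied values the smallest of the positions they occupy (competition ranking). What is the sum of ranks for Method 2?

Sorted (descending): 56, 56, 51, 51, 39, 35, 18, 6
The 2 values of 56 occupy positions 1–2 → each gets rank 1.
The 2 values of 51 occupy positions 3–4 → each gets rank 3.
Method 2 values → pooled ranks: 51→3, 18→7, 39→5
Rank sum = 3 + 7 + 5 = 15

15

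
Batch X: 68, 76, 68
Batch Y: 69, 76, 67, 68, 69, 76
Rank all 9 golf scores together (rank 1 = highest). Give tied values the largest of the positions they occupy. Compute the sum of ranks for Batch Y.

33

Sorted (descending): 76, 76, 76, 69, 69, 68, 68, 68, 67
The 3 values of 76 occupy positions 1–3 → each gets rank 3.
The 2 values of 69 occupy positions 4–5 → each gets rank 5.
The 3 values of 68 occupy positions 6–8 → each gets rank 8.
Batch Y values → pooled ranks: 69→5, 76→3, 67→9, 68→8, 69→5, 76→3
Rank sum = 5 + 3 + 9 + 8 + 5 + 3 = 33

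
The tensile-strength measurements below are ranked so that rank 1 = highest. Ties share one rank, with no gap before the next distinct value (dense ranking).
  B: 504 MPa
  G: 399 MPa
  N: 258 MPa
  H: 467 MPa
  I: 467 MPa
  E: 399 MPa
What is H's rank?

Sorted (descending): 504, 467, 467, 399, 399, 258
The 2 values of 467 share dense rank 2.
The 2 values of 399 share dense rank 3.
Remaining distinct values take the next consecutive integers.
H has value 467 MPa → rank 2.

2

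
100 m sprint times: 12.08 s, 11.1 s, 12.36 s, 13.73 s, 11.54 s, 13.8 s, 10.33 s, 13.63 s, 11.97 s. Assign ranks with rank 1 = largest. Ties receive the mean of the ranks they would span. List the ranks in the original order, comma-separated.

Sorted (descending): 13.8, 13.73, 13.63, 12.36, 12.08, 11.97, 11.54, 11.1, 10.33
No ties — each value takes its position as its rank.

5, 8, 4, 2, 7, 1, 9, 3, 6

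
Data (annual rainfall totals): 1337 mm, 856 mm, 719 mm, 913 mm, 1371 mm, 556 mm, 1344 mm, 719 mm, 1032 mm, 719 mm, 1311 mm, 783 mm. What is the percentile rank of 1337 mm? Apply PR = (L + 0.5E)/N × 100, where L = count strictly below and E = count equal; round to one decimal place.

79.2

N = 12.
Strictly below 1337: 9. Equal to 1337: 1.
PR = (9 + 0.5·1)/12 × 100 = 79.2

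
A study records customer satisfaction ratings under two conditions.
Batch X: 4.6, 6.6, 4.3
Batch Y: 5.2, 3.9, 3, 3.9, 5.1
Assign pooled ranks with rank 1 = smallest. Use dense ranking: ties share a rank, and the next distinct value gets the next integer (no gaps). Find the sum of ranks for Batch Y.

Sorted (ascending): 3, 3.9, 3.9, 4.3, 4.6, 5.1, 5.2, 6.6
The 2 values of 3.9 share dense rank 2.
Remaining distinct values take the next consecutive integers.
Batch Y values → pooled ranks: 5.2→6, 3.9→2, 3→1, 3.9→2, 5.1→5
Rank sum = 6 + 2 + 1 + 2 + 5 = 16

16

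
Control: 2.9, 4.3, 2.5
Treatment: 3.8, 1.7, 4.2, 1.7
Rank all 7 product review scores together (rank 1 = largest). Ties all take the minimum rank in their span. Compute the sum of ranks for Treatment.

17

Sorted (descending): 4.3, 4.2, 3.8, 2.9, 2.5, 1.7, 1.7
The 2 values of 1.7 occupy positions 6–7 → each gets rank 6.
Treatment values → pooled ranks: 3.8→3, 1.7→6, 4.2→2, 1.7→6
Rank sum = 3 + 6 + 2 + 6 = 17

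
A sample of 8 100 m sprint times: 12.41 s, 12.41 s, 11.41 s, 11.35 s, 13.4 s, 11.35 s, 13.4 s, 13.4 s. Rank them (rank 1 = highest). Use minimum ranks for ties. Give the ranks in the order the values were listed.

4, 4, 6, 7, 1, 7, 1, 1

Sorted (descending): 13.4, 13.4, 13.4, 12.41, 12.41, 11.41, 11.35, 11.35
The 3 values of 13.4 occupy positions 1–3 → each gets rank 1.
The 2 values of 12.41 occupy positions 4–5 → each gets rank 4.
The 2 values of 11.35 occupy positions 7–8 → each gets rank 7.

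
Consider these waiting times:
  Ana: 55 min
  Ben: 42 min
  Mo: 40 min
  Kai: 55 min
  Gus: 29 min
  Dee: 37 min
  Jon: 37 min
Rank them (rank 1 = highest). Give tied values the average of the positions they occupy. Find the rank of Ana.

1.5

Sorted (descending): 55, 55, 42, 40, 37, 37, 29
The 2 values of 55 occupy positions 1–2 → average rank (1+2)/2 = 1.5.
The 2 values of 37 occupy positions 5–6 → average rank (5+6)/2 = 5.5.
Ana has value 55 min → rank 1.5.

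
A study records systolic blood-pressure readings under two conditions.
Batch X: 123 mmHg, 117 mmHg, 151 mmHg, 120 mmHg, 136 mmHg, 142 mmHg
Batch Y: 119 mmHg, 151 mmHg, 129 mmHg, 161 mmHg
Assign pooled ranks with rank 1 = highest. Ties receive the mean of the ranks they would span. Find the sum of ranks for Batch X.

Sorted (descending): 161, 151, 151, 142, 136, 129, 123, 120, 119, 117
The 2 values of 151 occupy positions 2–3 → average rank (2+3)/2 = 2.5.
Batch X values → pooled ranks: 123→7, 117→10, 151→2.5, 120→8, 136→5, 142→4
Rank sum = 7 + 10 + 2.5 + 8 + 5 + 4 = 36.5

36.5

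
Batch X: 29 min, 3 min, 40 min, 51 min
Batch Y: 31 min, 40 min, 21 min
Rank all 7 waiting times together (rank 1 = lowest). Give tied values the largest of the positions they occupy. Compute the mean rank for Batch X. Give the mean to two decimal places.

Sorted (ascending): 3, 21, 29, 31, 40, 40, 51
The 2 values of 40 occupy positions 5–6 → each gets rank 6.
Batch X values → pooled ranks: 29→3, 3→1, 40→6, 51→7
Mean rank = (3 + 1 + 6 + 7) / 4 = 4.25

4.25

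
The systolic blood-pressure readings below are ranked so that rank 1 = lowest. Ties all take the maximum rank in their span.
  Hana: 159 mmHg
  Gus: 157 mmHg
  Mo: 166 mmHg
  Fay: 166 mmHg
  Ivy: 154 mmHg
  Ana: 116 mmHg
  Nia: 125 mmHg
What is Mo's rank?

7

Sorted (ascending): 116, 125, 154, 157, 159, 166, 166
The 2 values of 166 occupy positions 6–7 → each gets rank 7.
Mo has value 166 mmHg → rank 7.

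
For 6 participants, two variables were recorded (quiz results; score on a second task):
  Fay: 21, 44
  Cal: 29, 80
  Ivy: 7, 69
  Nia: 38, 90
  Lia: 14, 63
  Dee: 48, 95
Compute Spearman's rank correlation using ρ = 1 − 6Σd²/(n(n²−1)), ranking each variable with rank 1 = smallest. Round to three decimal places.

0.771

Ranks of variable 1: 3, 4, 1, 5, 2, 6
Ranks of variable 2: 1, 4, 3, 5, 2, 6
d = r₁ − r₂: 2, 0, -2, 0, 0, 0
d²: 4, 0, 4, 0, 0, 0; Σd² = 8
ρ = 1 − 6·8/(6·35) = 1 − 48/210 = 0.771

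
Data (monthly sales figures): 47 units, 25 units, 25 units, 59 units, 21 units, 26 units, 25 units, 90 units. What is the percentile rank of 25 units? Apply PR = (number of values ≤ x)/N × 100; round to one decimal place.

N = 8.
Strictly below 25: 1. Equal to 25: 3.
PR = 4/8 × 100 = 50.0

50.0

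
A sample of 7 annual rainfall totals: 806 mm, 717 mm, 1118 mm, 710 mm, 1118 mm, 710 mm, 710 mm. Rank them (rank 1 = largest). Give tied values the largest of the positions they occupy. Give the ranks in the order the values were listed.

Sorted (descending): 1118, 1118, 806, 717, 710, 710, 710
The 2 values of 1118 occupy positions 1–2 → each gets rank 2.
The 3 values of 710 occupy positions 5–7 → each gets rank 7.

3, 4, 2, 7, 2, 7, 7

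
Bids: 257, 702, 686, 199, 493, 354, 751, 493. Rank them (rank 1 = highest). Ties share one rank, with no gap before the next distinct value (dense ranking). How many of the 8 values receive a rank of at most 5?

6

Sorted (descending): 751, 702, 686, 493, 493, 354, 257, 199
The 2 values of 493 share dense rank 4.
Remaining distinct values take the next consecutive integers.
Ranks ≤ 5: {1, 2, 3, 4, 4, 5} → 6 values.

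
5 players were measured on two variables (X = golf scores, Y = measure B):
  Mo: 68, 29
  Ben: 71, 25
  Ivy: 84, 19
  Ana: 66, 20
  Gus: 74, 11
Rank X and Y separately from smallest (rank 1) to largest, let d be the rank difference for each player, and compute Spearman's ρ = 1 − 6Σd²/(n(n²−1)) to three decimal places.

-0.600

Ranks of variable 1: 2, 3, 5, 1, 4
Ranks of variable 2: 5, 4, 2, 3, 1
d = r₁ − r₂: -3, -1, 3, -2, 3
d²: 9, 1, 9, 4, 9; Σd² = 32
ρ = 1 − 6·32/(5·24) = 1 − 192/120 = -0.600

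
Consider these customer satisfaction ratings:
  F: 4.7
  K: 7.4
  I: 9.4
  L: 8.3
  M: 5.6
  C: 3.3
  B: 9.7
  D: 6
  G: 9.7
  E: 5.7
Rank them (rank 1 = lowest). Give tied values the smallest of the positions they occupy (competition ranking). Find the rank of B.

Sorted (ascending): 3.3, 4.7, 5.6, 5.7, 6, 7.4, 8.3, 9.4, 9.7, 9.7
The 2 values of 9.7 occupy positions 9–10 → each gets rank 9.
B has value 9.7 → rank 9.

9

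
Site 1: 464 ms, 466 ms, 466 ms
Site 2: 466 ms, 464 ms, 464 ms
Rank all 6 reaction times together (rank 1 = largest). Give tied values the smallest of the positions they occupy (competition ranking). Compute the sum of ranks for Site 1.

6

Sorted (descending): 466, 466, 466, 464, 464, 464
The 3 values of 466 occupy positions 1–3 → each gets rank 1.
The 3 values of 464 occupy positions 4–6 → each gets rank 4.
Site 1 values → pooled ranks: 464→4, 466→1, 466→1
Rank sum = 4 + 1 + 1 = 6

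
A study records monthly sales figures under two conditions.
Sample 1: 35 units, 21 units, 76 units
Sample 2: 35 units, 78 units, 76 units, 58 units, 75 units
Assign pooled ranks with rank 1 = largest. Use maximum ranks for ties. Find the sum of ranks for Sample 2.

20

Sorted (descending): 78, 76, 76, 75, 58, 35, 35, 21
The 2 values of 76 occupy positions 2–3 → each gets rank 3.
The 2 values of 35 occupy positions 6–7 → each gets rank 7.
Sample 2 values → pooled ranks: 35→7, 78→1, 76→3, 58→5, 75→4
Rank sum = 7 + 1 + 3 + 5 + 4 = 20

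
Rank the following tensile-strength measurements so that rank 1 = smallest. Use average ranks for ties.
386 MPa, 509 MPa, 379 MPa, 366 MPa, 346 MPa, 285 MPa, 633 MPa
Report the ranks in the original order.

5, 6, 4, 3, 2, 1, 7

Sorted (ascending): 285, 346, 366, 379, 386, 509, 633
No ties — each value takes its position as its rank.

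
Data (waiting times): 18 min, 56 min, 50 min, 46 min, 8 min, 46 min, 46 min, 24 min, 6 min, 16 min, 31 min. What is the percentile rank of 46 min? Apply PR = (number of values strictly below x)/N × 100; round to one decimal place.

N = 11.
Strictly below 46: 6. Equal to 46: 3.
PR = 6/11 × 100 = 54.5

54.5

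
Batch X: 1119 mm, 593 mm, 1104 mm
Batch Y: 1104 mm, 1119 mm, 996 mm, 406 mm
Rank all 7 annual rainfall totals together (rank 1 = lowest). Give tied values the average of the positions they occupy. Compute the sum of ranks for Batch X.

Sorted (ascending): 406, 593, 996, 1104, 1104, 1119, 1119
The 2 values of 1104 occupy positions 4–5 → average rank (4+5)/2 = 4.5.
The 2 values of 1119 occupy positions 6–7 → average rank (6+7)/2 = 6.5.
Batch X values → pooled ranks: 1119→6.5, 593→2, 1104→4.5
Rank sum = 6.5 + 2 + 4.5 = 13

13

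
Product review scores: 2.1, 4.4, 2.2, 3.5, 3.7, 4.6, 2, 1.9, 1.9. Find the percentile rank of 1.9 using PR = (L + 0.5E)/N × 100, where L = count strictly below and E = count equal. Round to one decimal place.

N = 9.
Strictly below 1.9: 0. Equal to 1.9: 2.
PR = (0 + 0.5·2)/9 × 100 = 11.1

11.1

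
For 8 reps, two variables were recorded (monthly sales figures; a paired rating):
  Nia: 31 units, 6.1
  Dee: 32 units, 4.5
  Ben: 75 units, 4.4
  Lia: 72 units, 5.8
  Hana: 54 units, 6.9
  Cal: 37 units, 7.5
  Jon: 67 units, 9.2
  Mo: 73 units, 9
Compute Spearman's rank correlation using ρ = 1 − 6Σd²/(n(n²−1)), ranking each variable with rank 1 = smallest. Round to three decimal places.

Ranks of variable 1: 1, 2, 8, 6, 4, 3, 5, 7
Ranks of variable 2: 4, 2, 1, 3, 5, 6, 8, 7
d = r₁ − r₂: -3, 0, 7, 3, -1, -3, -3, 0
d²: 9, 0, 49, 9, 1, 9, 9, 0; Σd² = 86
ρ = 1 − 6·86/(8·63) = 1 − 516/504 = -0.024

-0.024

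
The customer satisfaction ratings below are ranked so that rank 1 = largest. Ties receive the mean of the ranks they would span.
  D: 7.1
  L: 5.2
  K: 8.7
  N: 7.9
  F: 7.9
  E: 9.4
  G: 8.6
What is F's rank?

4.5

Sorted (descending): 9.4, 8.7, 8.6, 7.9, 7.9, 7.1, 5.2
The 2 values of 7.9 occupy positions 4–5 → average rank (4+5)/2 = 4.5.
F has value 7.9 → rank 4.5.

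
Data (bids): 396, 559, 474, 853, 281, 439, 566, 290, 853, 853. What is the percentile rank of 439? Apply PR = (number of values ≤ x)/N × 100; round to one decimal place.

N = 10.
Strictly below 439: 3. Equal to 439: 1.
PR = 4/10 × 100 = 40.0

40.0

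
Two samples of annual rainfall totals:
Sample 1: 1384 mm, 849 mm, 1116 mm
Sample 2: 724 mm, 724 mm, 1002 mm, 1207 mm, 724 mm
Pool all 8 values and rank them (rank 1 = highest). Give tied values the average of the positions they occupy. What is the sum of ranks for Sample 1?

Sorted (descending): 1384, 1207, 1116, 1002, 849, 724, 724, 724
The 3 values of 724 occupy positions 6–8 → average rank 7.
Sample 1 values → pooled ranks: 1384→1, 849→5, 1116→3
Rank sum = 1 + 5 + 3 = 9

9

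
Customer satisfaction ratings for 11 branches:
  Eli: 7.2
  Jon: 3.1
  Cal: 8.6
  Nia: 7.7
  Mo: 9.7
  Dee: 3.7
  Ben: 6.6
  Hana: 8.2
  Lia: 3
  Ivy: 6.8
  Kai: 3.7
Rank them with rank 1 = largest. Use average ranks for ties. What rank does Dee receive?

8.5

Sorted (descending): 9.7, 8.6, 8.2, 7.7, 7.2, 6.8, 6.6, 3.7, 3.7, 3.1, 3
The 2 values of 3.7 occupy positions 8–9 → average rank (8+9)/2 = 8.5.
Dee has value 3.7 → rank 8.5.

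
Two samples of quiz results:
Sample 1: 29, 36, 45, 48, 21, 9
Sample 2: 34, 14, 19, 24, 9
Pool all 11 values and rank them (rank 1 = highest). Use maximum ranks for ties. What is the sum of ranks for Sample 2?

38

Sorted (descending): 48, 45, 36, 34, 29, 24, 21, 19, 14, 9, 9
The 2 values of 9 occupy positions 10–11 → each gets rank 11.
Sample 2 values → pooled ranks: 34→4, 14→9, 19→8, 24→6, 9→11
Rank sum = 4 + 9 + 8 + 6 + 11 = 38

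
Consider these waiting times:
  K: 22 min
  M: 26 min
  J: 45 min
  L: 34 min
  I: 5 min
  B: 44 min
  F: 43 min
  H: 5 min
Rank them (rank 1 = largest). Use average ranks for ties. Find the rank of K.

6

Sorted (descending): 45, 44, 43, 34, 26, 22, 5, 5
The 2 values of 5 occupy positions 7–8 → average rank (7+8)/2 = 7.5.
K has value 22 min → rank 6.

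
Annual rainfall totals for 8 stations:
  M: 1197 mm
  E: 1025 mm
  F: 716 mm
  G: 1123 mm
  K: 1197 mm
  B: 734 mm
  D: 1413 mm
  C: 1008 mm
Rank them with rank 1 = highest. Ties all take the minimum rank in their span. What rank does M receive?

2

Sorted (descending): 1413, 1197, 1197, 1123, 1025, 1008, 734, 716
The 2 values of 1197 occupy positions 2–3 → each gets rank 2.
M has value 1197 mm → rank 2.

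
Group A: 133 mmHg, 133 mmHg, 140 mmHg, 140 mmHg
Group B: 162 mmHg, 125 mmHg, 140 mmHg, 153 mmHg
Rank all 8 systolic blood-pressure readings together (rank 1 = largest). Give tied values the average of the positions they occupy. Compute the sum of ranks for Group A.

Sorted (descending): 162, 153, 140, 140, 140, 133, 133, 125
The 3 values of 140 occupy positions 3–5 → average rank 4.
The 2 values of 133 occupy positions 6–7 → average rank (6+7)/2 = 6.5.
Group A values → pooled ranks: 133→6.5, 133→6.5, 140→4, 140→4
Rank sum = 6.5 + 6.5 + 4 + 4 = 21

21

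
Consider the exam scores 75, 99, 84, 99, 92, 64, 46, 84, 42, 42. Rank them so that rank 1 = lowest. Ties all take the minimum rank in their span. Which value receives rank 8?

92

Sorted (ascending): 42, 42, 46, 64, 75, 84, 84, 92, 99, 99
The 2 values of 42 occupy positions 1–2 → each gets rank 1.
The 2 values of 84 occupy positions 6–7 → each gets rank 6.
The 2 values of 99 occupy positions 9–10 → each gets rank 9.
Rank 8 → value 92.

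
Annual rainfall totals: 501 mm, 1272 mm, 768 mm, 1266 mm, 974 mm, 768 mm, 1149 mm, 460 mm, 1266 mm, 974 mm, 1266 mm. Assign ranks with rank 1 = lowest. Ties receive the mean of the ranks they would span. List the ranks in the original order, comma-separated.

Sorted (ascending): 460, 501, 768, 768, 974, 974, 1149, 1266, 1266, 1266, 1272
The 2 values of 768 occupy positions 3–4 → average rank (3+4)/2 = 3.5.
The 2 values of 974 occupy positions 5–6 → average rank (5+6)/2 = 5.5.
The 3 values of 1266 occupy positions 8–10 → average rank 9.

2, 11, 3.5, 9, 5.5, 3.5, 7, 1, 9, 5.5, 9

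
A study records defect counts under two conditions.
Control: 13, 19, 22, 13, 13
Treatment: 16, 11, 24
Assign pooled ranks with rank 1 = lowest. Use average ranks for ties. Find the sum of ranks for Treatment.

Sorted (ascending): 11, 13, 13, 13, 16, 19, 22, 24
The 3 values of 13 occupy positions 2–4 → average rank 3.
Treatment values → pooled ranks: 16→5, 11→1, 24→8
Rank sum = 5 + 1 + 8 = 14

14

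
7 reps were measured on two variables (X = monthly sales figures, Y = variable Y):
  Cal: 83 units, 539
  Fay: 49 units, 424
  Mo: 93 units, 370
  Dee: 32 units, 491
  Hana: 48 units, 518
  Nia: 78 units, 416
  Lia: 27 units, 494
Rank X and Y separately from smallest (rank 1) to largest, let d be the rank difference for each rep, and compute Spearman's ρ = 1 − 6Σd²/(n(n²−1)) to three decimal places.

Ranks of variable 1: 6, 4, 7, 2, 3, 5, 1
Ranks of variable 2: 7, 3, 1, 4, 6, 2, 5
d = r₁ − r₂: -1, 1, 6, -2, -3, 3, -4
d²: 1, 1, 36, 4, 9, 9, 16; Σd² = 76
ρ = 1 − 6·76/(7·48) = 1 − 456/336 = -0.357

-0.357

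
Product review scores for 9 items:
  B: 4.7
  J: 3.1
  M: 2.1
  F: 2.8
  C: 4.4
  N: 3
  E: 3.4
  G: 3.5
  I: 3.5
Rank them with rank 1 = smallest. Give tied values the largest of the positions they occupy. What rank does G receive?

Sorted (ascending): 2.1, 2.8, 3, 3.1, 3.4, 3.5, 3.5, 4.4, 4.7
The 2 values of 3.5 occupy positions 6–7 → each gets rank 7.
G has value 3.5 → rank 7.

7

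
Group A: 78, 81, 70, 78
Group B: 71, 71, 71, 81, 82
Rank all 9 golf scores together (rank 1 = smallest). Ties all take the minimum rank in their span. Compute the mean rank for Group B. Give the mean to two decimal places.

4.40

Sorted (ascending): 70, 71, 71, 71, 78, 78, 81, 81, 82
The 3 values of 71 occupy positions 2–4 → each gets rank 2.
The 2 values of 78 occupy positions 5–6 → each gets rank 5.
The 2 values of 81 occupy positions 7–8 → each gets rank 7.
Group B values → pooled ranks: 71→2, 71→2, 71→2, 81→7, 82→9
Mean rank = (2 + 2 + 2 + 7 + 9) / 5 = 4.40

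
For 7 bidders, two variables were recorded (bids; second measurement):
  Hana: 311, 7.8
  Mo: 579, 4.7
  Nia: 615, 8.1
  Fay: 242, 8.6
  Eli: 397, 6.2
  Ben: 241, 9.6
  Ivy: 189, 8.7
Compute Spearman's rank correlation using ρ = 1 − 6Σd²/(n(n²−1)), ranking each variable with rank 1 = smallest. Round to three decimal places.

Ranks of variable 1: 4, 6, 7, 3, 5, 2, 1
Ranks of variable 2: 3, 1, 4, 5, 2, 7, 6
d = r₁ − r₂: 1, 5, 3, -2, 3, -5, -5
d²: 1, 25, 9, 4, 9, 25, 25; Σd² = 98
ρ = 1 − 6·98/(7·48) = 1 − 588/336 = -0.750

-0.750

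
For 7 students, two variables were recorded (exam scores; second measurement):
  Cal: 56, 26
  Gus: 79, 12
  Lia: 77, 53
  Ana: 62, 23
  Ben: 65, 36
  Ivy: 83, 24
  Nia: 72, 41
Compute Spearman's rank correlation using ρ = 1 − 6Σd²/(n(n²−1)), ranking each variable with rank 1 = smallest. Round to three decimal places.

-0.107

Ranks of variable 1: 1, 6, 5, 2, 3, 7, 4
Ranks of variable 2: 4, 1, 7, 2, 5, 3, 6
d = r₁ − r₂: -3, 5, -2, 0, -2, 4, -2
d²: 9, 25, 4, 0, 4, 16, 4; Σd² = 62
ρ = 1 − 6·62/(7·48) = 1 − 372/336 = -0.107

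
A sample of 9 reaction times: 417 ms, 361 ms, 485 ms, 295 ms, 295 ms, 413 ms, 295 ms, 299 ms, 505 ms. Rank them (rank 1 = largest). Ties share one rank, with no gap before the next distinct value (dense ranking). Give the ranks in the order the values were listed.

Sorted (descending): 505, 485, 417, 413, 361, 299, 295, 295, 295
The 3 values of 295 share dense rank 7.
Remaining distinct values take the next consecutive integers.

3, 5, 2, 7, 7, 4, 7, 6, 1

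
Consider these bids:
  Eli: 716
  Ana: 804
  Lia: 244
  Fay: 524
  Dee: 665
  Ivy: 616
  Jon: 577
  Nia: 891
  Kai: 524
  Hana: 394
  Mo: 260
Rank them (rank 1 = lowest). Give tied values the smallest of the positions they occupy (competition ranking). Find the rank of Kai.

Sorted (ascending): 244, 260, 394, 524, 524, 577, 616, 665, 716, 804, 891
The 2 values of 524 occupy positions 4–5 → each gets rank 4.
Kai has value 524 → rank 4.

4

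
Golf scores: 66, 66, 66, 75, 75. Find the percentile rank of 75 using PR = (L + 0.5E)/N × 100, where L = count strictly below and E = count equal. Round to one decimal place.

80.0

N = 5.
Strictly below 75: 3. Equal to 75: 2.
PR = (3 + 0.5·2)/5 × 100 = 80.0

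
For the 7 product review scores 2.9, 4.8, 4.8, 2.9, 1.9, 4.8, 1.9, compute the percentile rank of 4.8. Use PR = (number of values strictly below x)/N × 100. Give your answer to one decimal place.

57.1

N = 7.
Strictly below 4.8: 4. Equal to 4.8: 3.
PR = 4/7 × 100 = 57.1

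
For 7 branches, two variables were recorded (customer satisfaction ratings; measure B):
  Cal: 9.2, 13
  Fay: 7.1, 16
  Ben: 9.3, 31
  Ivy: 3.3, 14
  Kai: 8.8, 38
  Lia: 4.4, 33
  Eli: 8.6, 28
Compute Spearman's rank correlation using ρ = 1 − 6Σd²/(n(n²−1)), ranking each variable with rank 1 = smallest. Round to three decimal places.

0.107

Ranks of variable 1: 6, 3, 7, 1, 5, 2, 4
Ranks of variable 2: 1, 3, 5, 2, 7, 6, 4
d = r₁ − r₂: 5, 0, 2, -1, -2, -4, 0
d²: 25, 0, 4, 1, 4, 16, 0; Σd² = 50
ρ = 1 − 6·50/(7·48) = 1 − 300/336 = 0.107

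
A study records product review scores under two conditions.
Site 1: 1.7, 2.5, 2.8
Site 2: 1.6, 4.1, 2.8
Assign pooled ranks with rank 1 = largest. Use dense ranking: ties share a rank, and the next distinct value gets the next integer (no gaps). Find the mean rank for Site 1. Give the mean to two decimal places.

Sorted (descending): 4.1, 2.8, 2.8, 2.5, 1.7, 1.6
The 2 values of 2.8 share dense rank 2.
Remaining distinct values take the next consecutive integers.
Site 1 values → pooled ranks: 1.7→4, 2.5→3, 2.8→2
Mean rank = (4 + 3 + 2) / 3 = 3.00

3.00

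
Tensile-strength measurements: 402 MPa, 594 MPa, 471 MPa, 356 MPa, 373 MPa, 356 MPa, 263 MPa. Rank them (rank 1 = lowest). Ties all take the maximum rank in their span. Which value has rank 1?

263

Sorted (ascending): 263, 356, 356, 373, 402, 471, 594
The 2 values of 356 occupy positions 2–3 → each gets rank 3.
Rank 1 → value 263.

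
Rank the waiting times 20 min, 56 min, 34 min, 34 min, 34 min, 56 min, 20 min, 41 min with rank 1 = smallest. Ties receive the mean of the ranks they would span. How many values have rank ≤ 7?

6

Sorted (ascending): 20, 20, 34, 34, 34, 41, 56, 56
The 2 values of 20 occupy positions 1–2 → average rank (1+2)/2 = 1.5.
The 3 values of 34 occupy positions 3–5 → average rank 4.
The 2 values of 56 occupy positions 7–8 → average rank (7+8)/2 = 7.5.
Ranks ≤ 7: {1.5, 1.5, 4, 4, 4, 6} → 6 values.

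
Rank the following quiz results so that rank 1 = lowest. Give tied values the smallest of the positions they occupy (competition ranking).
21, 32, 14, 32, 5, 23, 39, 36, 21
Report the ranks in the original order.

Sorted (ascending): 5, 14, 21, 21, 23, 32, 32, 36, 39
The 2 values of 21 occupy positions 3–4 → each gets rank 3.
The 2 values of 32 occupy positions 6–7 → each gets rank 6.

3, 6, 2, 6, 1, 5, 9, 8, 3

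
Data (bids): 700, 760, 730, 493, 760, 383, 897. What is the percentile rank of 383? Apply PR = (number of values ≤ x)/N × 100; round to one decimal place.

N = 7.
Strictly below 383: 0. Equal to 383: 1.
PR = 1/7 × 100 = 14.3

14.3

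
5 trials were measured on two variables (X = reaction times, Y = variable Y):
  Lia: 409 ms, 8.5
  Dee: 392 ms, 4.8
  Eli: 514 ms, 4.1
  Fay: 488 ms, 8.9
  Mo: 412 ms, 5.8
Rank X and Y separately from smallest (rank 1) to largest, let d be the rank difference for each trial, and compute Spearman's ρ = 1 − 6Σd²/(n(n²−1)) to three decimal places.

-0.100

Ranks of variable 1: 2, 1, 5, 4, 3
Ranks of variable 2: 4, 2, 1, 5, 3
d = r₁ − r₂: -2, -1, 4, -1, 0
d²: 4, 1, 16, 1, 0; Σd² = 22
ρ = 1 − 6·22/(5·24) = 1 − 132/120 = -0.100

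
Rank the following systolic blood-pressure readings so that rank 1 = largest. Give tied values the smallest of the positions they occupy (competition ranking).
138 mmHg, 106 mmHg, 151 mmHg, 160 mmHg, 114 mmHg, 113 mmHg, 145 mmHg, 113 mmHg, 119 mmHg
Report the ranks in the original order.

Sorted (descending): 160, 151, 145, 138, 119, 114, 113, 113, 106
The 2 values of 113 occupy positions 7–8 → each gets rank 7.

4, 9, 2, 1, 6, 7, 3, 7, 5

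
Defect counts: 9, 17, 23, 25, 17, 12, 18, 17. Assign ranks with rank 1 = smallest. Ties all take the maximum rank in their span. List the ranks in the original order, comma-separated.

Sorted (ascending): 9, 12, 17, 17, 17, 18, 23, 25
The 3 values of 17 occupy positions 3–5 → each gets rank 5.

1, 5, 7, 8, 5, 2, 6, 5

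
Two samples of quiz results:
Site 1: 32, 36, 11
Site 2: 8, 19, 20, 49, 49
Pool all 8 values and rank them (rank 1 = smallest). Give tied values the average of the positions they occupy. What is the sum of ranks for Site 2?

Sorted (ascending): 8, 11, 19, 20, 32, 36, 49, 49
The 2 values of 49 occupy positions 7–8 → average rank (7+8)/2 = 7.5.
Site 2 values → pooled ranks: 8→1, 19→3, 20→4, 49→7.5, 49→7.5
Rank sum = 1 + 3 + 4 + 7.5 + 7.5 = 23

23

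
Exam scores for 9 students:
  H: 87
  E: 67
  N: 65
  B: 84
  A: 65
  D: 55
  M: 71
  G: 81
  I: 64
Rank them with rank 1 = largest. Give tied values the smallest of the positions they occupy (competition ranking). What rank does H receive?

Sorted (descending): 87, 84, 81, 71, 67, 65, 65, 64, 55
The 2 values of 65 occupy positions 6–7 → each gets rank 6.
H has value 87 → rank 1.

1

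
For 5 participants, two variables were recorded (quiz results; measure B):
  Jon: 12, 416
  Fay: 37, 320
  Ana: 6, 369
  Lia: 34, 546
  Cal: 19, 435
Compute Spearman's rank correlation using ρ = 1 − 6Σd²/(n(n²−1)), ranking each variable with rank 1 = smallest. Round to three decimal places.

0.000

Ranks of variable 1: 2, 5, 1, 4, 3
Ranks of variable 2: 3, 1, 2, 5, 4
d = r₁ − r₂: -1, 4, -1, -1, -1
d²: 1, 16, 1, 1, 1; Σd² = 20
ρ = 1 − 6·20/(5·24) = 1 − 120/120 = 0.000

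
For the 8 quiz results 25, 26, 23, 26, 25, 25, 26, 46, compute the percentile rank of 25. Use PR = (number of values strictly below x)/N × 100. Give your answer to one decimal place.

N = 8.
Strictly below 25: 1. Equal to 25: 3.
PR = 1/8 × 100 = 12.5

12.5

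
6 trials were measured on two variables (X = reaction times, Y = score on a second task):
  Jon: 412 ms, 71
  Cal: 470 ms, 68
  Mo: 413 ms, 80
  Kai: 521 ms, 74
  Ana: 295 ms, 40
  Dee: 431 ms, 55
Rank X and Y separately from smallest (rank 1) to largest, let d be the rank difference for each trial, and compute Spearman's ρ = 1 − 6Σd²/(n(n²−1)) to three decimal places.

Ranks of variable 1: 2, 5, 3, 6, 1, 4
Ranks of variable 2: 4, 3, 6, 5, 1, 2
d = r₁ − r₂: -2, 2, -3, 1, 0, 2
d²: 4, 4, 9, 1, 0, 4; Σd² = 22
ρ = 1 − 6·22/(6·35) = 1 − 132/210 = 0.371

0.371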